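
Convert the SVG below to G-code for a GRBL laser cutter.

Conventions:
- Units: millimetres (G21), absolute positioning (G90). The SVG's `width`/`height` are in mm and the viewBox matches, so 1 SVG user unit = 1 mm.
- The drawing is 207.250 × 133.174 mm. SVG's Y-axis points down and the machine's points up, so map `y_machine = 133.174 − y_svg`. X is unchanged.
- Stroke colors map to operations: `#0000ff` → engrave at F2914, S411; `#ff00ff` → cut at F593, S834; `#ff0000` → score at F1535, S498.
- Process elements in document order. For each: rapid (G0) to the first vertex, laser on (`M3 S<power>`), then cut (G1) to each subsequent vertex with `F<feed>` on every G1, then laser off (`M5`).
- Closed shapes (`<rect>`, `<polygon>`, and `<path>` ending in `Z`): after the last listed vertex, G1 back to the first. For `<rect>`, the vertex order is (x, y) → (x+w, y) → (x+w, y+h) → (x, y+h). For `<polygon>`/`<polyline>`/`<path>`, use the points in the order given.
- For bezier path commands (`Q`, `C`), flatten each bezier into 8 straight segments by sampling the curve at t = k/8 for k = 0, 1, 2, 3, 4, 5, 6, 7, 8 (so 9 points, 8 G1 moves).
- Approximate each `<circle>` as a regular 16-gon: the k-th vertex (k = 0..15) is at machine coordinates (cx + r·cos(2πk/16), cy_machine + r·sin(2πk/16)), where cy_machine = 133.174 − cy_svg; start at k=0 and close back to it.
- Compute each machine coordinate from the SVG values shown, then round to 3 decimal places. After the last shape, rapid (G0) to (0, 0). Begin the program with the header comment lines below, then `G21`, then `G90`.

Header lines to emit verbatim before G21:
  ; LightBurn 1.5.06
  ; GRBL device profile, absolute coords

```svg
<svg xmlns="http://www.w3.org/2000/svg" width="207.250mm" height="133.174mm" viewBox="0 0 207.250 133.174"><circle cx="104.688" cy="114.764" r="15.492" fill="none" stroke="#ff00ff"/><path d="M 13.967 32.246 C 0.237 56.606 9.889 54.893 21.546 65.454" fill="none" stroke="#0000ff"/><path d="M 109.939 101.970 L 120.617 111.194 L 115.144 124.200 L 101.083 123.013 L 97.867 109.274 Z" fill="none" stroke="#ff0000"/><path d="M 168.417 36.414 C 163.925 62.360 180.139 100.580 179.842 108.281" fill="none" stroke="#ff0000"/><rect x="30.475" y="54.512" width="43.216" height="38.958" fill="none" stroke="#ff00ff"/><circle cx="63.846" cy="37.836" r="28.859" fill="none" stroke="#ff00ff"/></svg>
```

; LightBurn 1.5.06
; GRBL device profile, absolute coords
G21
G90
G0 X120.180 Y18.410
M3 S834
G1 X119.001 Y24.339 F593
G1 X115.642 Y29.364 F593
G1 X110.617 Y32.723 F593
G1 X104.688 Y33.902 F593
G1 X98.759 Y32.723 F593
G1 X93.734 Y29.364 F593
G1 X90.375 Y24.339 F593
G1 X89.196 Y18.410 F593
G1 X90.375 Y12.481 F593
G1 X93.734 Y7.456 F593
G1 X98.759 Y4.097 F593
G1 X104.688 Y2.918 F593
G1 X110.617 Y4.097 F593
G1 X115.642 Y7.456 F593
G1 X119.001 Y12.481 F593
G1 X120.180 Y18.410 F593
M5
G0 X13.967 Y100.928
M3 S411
G1 X9.873 Y92.940 F2914
G1 X7.720 Y86.948 F2914
G1 X7.258 Y82.500 F2914
G1 X8.236 Y79.149 F2914
G1 X10.405 Y76.445 F2914
G1 X13.513 Y73.939 F2914
G1 X17.310 Y71.180 F2914
G1 X21.546 Y67.720 F2914
M5
G0 X109.939 Y31.204
M3 S498
G1 X120.617 Y21.980 F1535
G1 X115.144 Y8.974 F1535
G1 X101.083 Y10.161 F1535
G1 X97.867 Y23.900 F1535
G1 X109.939 Y31.204 F1535
M5
G0 X168.417 Y96.760
M3 S498
G1 X167.630 Y86.538 F1535
G1 X168.349 Y75.668 F1535
G1 X170.136 Y64.649 F1535
G1 X172.556 Y53.985 F1535
G1 X175.173 Y44.175 F1535
G1 X177.550 Y35.722 F1535
G1 X179.252 Y29.128 F1535
G1 X179.842 Y24.893 F1535
M5
G0 X30.475 Y78.662
M3 S834
G1 X73.691 Y78.662 F593
G1 X73.691 Y39.704 F593
G1 X30.475 Y39.704 F593
G1 X30.475 Y78.662 F593
M5
G0 X92.705 Y95.338
M3 S834
G1 X90.508 Y106.382 F593
G1 X84.252 Y115.744 F593
G1 X74.890 Y122.000 F593
G1 X63.846 Y124.197 F593
G1 X52.802 Y122.000 F593
G1 X43.440 Y115.744 F593
G1 X37.184 Y106.382 F593
G1 X34.987 Y95.338 F593
G1 X37.184 Y84.294 F593
G1 X43.440 Y74.932 F593
G1 X52.802 Y68.676 F593
G1 X63.846 Y66.479 F593
G1 X74.890 Y68.676 F593
G1 X84.252 Y74.932 F593
G1 X90.508 Y84.294 F593
G1 X92.705 Y95.338 F593
M5
G0 X0.000 Y0.000

1 u = 1 mm; y_m = 133.174 − y.

[1] `<circle>` circle, #ff00ff→cut S834 F593: (120.180,18.410) → (119.001,24.339) → (115.642,29.364) → (110.617,32.723) → (104.688,33.902) → (98.759,32.723) → (93.734,29.364) → (90.375,24.339) → (89.196,18.410) → (90.375,12.481) → (93.734,7.456) → (98.759,4.097) → (104.688,2.918) → (110.617,4.097) → (115.642,7.456) → (119.001,12.481) → (120.180,18.410) (closed)

[2] `<path>` cubic bezier, #0000ff→engrave S411 F2914: (13.967,100.928) → (9.873,92.940) → (7.720,86.948) → (7.258,82.500) → (8.236,79.149) → (10.405,76.445) → (13.513,73.939) → (17.310,71.180) → (21.546,67.720)

[3] `<path>` regular polygon, #ff0000→score S498 F1535: (109.939,31.204) → (120.617,21.980) → (115.144,8.974) → (101.083,10.161) → (97.867,23.900) → (109.939,31.204) (closed)

[4] `<path>` cubic bezier, #ff0000→score S498 F1535: (168.417,96.760) → (167.630,86.538) → (168.349,75.668) → (170.136,64.649) → (172.556,53.985) → (175.173,44.175) → (177.550,35.722) → (179.252,29.128) → (179.842,24.893)

[5] `<rect>` rectangle, #ff00ff→cut S834 F593: (30.475,78.662) → (73.691,78.662) → (73.691,39.704) → (30.475,39.704) → (30.475,78.662) (closed)

[6] `<circle>` circle, #ff00ff→cut S834 F593: (92.705,95.338) → (90.508,106.382) → (84.252,115.744) → (74.890,122.000) → (63.846,124.197) → (52.802,122.000) → (43.440,115.744) → (37.184,106.382) → (34.987,95.338) → (37.184,84.294) → (43.440,74.932) → (52.802,68.676) → (63.846,66.479) → (74.890,68.676) → (84.252,74.932) → (90.508,84.294) → (92.705,95.338) (closed)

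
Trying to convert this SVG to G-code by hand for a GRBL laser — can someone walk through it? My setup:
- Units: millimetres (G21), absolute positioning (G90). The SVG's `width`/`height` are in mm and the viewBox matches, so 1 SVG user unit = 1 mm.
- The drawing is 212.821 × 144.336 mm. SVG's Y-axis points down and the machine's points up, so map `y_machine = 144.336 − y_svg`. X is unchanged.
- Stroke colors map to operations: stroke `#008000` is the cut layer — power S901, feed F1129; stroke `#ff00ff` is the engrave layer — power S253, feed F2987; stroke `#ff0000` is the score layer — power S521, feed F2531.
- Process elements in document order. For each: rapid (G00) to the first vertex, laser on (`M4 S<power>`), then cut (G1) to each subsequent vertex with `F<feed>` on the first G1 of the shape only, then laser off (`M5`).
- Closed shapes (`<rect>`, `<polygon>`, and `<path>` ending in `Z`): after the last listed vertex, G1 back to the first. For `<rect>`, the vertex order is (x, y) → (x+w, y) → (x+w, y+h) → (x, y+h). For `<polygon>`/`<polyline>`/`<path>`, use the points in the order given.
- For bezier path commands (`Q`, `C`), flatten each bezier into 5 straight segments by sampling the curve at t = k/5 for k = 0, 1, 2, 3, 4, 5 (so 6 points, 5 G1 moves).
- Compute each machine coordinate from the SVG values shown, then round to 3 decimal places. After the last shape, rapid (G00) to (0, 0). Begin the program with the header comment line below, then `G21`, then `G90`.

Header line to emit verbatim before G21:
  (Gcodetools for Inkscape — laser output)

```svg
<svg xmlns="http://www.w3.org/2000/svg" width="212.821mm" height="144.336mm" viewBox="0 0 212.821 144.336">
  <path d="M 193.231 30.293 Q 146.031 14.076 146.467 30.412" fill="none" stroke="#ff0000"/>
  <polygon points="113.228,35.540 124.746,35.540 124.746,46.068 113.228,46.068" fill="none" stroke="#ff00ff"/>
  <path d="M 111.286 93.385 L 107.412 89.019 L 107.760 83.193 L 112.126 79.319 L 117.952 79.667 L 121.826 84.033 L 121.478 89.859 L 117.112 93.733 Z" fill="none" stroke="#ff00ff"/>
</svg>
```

(Gcodetools for Inkscape — laser output)
G21
G90
G00 X193.231 Y114.043
M4 S521
G1 X176.256 Y119.228 F2531
G1 X163.093 Y121.808
G1 X153.740 Y121.784
G1 X148.198 Y119.156
G1 X146.467 Y113.924
M5
G00 X113.228 Y108.796
M4 S253
G1 X124.746 Y108.796 F2987
G1 X124.746 Y98.268
G1 X113.228 Y98.268
G1 X113.228 Y108.796
M5
G00 X111.286 Y50.951
M4 S253
G1 X107.412 Y55.317 F2987
G1 X107.760 Y61.143
G1 X112.126 Y65.017
G1 X117.952 Y64.669
G1 X121.826 Y60.303
G1 X121.478 Y54.477
G1 X117.112 Y50.603
G1 X111.286 Y50.951
M5
G00 X0.000 Y0.000

Since the viewBox matches the mm dimensions, user units are millimetres directly. The only transform is the Y-flip y_m = 144.336 − y_svg.

Shape 1 is a quadratic bezier drawn with `<path>`. Its stroke #ff0000 means score at S521, F2531. After flipping Y the toolpath is (193.231,114.043) → (176.256,119.228) → (163.093,121.808) → (153.740,121.784) → (148.198,119.156) → (146.467,113.924).

Shape 2 is a rectangle drawn with `<polygon>`. Its stroke #ff00ff means engrave at S253, F2987. After flipping Y the toolpath is (113.228,108.796) → (124.746,108.796) → (124.746,98.268) → (113.228,98.268) → (113.228,108.796), returning to the start.

Shape 3 is a regular polygon drawn with `<path>`. Its stroke #ff00ff means engrave at S253, F2987. After flipping Y the toolpath is (111.286,50.951) → (107.412,55.317) → (107.760,61.143) → (112.126,65.017) → (117.952,64.669) → (121.826,60.303) → (121.478,54.477) → (117.112,50.603) → (111.286,50.951), returning to the start.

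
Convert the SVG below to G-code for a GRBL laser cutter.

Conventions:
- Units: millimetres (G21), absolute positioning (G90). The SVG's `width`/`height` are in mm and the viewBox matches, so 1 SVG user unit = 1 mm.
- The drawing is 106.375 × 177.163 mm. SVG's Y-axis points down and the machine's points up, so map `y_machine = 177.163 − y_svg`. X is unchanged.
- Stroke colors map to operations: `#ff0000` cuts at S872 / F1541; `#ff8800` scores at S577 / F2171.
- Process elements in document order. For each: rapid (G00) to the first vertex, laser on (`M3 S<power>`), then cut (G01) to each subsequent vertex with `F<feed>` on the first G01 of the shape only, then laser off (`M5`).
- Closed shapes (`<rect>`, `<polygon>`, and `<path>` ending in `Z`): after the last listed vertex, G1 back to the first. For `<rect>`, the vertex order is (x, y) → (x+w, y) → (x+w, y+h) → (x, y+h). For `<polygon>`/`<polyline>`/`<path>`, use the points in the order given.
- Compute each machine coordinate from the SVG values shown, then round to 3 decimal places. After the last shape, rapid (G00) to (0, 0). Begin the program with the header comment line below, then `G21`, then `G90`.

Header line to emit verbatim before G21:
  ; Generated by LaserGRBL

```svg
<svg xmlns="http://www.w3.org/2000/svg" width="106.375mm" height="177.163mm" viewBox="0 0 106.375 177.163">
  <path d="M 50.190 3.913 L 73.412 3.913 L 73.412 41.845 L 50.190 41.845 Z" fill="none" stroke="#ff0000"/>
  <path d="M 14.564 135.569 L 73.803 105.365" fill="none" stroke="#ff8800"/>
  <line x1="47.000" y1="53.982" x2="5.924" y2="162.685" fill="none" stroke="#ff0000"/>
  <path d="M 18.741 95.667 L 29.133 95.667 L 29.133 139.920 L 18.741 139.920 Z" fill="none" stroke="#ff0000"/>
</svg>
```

Since the viewBox matches the mm dimensions, user units are millimetres directly. The only transform is the Y-flip y_m = 177.163 − y_svg.

Shape 1 is a rectangle drawn with `<path>`. Its stroke #ff0000 means cut at S872, F1541. After flipping Y the toolpath is (50.190,173.250) → (73.412,173.250) → (73.412,135.318) → (50.190,135.318) → (50.190,173.250), returning to the start.

Shape 2 is a line segment drawn with `<path>`. Its stroke #ff8800 means score at S577, F2171. After flipping Y the toolpath is (14.564,41.594) → (73.803,71.798).

Shape 3 is a line segment drawn with `<line>`. Its stroke #ff0000 means cut at S872, F1541. After flipping Y the toolpath is (47.000,123.181) → (5.924,14.478).

Shape 4 is a rectangle drawn with `<path>`. Its stroke #ff0000 means cut at S872, F1541. After flipping Y the toolpath is (18.741,81.496) → (29.133,81.496) → (29.133,37.243) → (18.741,37.243) → (18.741,81.496), returning to the start.

; Generated by LaserGRBL
G21
G90
G00 X50.190 Y173.250
M3 S872
G01 X73.412 Y173.250 F1541
G01 X73.412 Y135.318
G01 X50.190 Y135.318
G01 X50.190 Y173.250
M5
G00 X14.564 Y41.594
M3 S577
G01 X73.803 Y71.798 F2171
M5
G00 X47.000 Y123.181
M3 S872
G01 X5.924 Y14.478 F1541
M5
G00 X18.741 Y81.496
M3 S872
G01 X29.133 Y81.496 F1541
G01 X29.133 Y37.243
G01 X18.741 Y37.243
G01 X18.741 Y81.496
M5
G00 X0.000 Y0.000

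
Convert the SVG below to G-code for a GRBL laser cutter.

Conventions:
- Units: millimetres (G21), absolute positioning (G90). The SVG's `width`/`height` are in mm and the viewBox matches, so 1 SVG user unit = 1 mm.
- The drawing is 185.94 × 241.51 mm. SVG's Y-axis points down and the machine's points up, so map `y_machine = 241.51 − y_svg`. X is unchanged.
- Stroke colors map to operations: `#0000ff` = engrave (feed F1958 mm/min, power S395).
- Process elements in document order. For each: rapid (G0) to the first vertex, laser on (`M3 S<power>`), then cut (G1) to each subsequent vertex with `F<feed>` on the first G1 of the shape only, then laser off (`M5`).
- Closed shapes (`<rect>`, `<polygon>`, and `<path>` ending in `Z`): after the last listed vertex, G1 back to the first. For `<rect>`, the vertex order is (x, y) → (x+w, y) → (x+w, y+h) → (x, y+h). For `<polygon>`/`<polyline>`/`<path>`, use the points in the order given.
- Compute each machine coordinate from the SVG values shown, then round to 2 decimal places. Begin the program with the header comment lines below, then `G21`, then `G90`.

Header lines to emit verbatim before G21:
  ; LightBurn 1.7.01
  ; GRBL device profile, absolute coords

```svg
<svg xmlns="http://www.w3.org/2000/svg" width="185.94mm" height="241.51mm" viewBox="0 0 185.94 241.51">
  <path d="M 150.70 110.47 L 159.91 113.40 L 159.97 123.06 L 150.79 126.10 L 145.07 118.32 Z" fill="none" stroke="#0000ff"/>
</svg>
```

viewBox `0 0 185.94 241.51` with mm width/height → 1 unit = 1 mm. Flip: y_m = 241.51 − y_svg.

**Shape 1** — `<path>` regular polygon, stroke `#0000ff` → engrave (S395, F1958). Machine vertices: (150.70,131.04) → (159.91,128.11) → (159.97,118.45) → (150.79,115.41) → (145.07,123.19) → (150.70,131.04). Closed: final G1 returns to the first vertex.

; LightBurn 1.7.01
; GRBL device profile, absolute coords
G21
G90
G0 X150.70 Y131.04
M3 S395
G1 X159.91 Y128.11 F1958
G1 X159.97 Y118.45
G1 X150.79 Y115.41
G1 X145.07 Y123.19
G1 X150.70 Y131.04
M5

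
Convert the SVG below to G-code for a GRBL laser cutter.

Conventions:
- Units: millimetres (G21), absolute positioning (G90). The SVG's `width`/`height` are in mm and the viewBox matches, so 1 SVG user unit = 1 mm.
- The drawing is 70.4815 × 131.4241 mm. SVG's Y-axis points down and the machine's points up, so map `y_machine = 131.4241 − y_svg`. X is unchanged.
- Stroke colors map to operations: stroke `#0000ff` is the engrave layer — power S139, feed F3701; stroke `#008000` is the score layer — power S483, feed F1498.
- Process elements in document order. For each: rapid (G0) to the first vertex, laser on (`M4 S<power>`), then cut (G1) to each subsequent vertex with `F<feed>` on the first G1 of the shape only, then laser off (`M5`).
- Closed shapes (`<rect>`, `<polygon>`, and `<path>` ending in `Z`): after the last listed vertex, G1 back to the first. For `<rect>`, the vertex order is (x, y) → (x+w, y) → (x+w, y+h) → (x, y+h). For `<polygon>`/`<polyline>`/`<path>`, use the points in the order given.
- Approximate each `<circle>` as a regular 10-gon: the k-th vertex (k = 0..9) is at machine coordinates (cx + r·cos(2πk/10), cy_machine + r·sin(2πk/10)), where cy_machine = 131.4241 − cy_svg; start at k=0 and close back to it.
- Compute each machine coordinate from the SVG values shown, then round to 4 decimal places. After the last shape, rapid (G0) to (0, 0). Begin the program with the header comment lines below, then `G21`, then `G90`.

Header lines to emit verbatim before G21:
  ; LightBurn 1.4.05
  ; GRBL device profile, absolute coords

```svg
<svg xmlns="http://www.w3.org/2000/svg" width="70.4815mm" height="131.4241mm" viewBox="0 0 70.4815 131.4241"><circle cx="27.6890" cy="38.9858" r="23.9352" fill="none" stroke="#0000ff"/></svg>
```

; LightBurn 1.4.05
; GRBL device profile, absolute coords
G21
G90
G0 X51.6242 Y92.4383
M4 S139
G1 X47.0530 Y106.5071 F3701
G1 X35.0854 Y115.2020
G1 X20.2926 Y115.2020
G1 X8.3250 Y106.5071
G1 X3.7538 Y92.4383
G1 X8.3250 Y78.3695
G1 X20.2926 Y69.6746
G1 X35.0854 Y69.6746
G1 X47.0530 Y78.3695
G1 X51.6242 Y92.4383
M5
G0 X0.0000 Y0.0000

viewBox `0 0 70.4815 131.4241` with mm width/height → 1 unit = 1 mm. Flip: y_m = 131.4241 − y_svg.

**Shape 1** — `<circle>` circle, stroke `#0000ff` → engrave (S139, F3701). Machine vertices: (51.6242,92.4383) → (47.0530,106.5071) → (35.0854,115.2020) → (20.2926,115.2020) → (8.3250,106.5071) → (3.7538,92.4383) → (8.3250,78.3695) → (20.2926,69.6746) → (35.0854,69.6746) → (47.0530,78.3695) → (51.6242,92.4383). Closed: final G1 returns to the first vertex.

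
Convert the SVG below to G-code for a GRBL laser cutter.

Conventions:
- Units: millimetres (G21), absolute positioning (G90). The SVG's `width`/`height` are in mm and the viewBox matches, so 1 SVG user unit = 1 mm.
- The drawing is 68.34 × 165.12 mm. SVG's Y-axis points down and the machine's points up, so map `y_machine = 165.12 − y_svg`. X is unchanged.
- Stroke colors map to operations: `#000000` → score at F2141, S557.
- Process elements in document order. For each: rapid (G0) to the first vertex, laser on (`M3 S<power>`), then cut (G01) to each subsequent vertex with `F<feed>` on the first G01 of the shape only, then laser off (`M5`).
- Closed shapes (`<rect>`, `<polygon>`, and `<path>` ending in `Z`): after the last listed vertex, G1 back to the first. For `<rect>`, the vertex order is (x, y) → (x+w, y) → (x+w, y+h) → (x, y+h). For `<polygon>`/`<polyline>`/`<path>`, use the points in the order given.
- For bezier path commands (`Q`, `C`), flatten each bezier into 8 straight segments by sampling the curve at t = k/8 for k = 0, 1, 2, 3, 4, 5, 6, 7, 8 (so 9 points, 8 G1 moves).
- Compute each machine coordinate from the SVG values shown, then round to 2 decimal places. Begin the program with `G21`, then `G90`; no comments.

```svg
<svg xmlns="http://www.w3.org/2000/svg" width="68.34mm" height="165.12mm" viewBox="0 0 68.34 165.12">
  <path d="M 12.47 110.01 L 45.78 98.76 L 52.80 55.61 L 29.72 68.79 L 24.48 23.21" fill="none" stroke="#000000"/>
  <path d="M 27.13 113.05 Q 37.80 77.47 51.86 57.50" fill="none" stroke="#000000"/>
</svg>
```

G21
G90
G0 X12.47 Y55.11
M3 S557
G01 X45.78 Y66.36 F2141
G01 X52.80 Y109.51
G01 X29.72 Y96.33
G01 X24.48 Y141.91
M5
G0 X27.13 Y52.07
M3 S557
G01 X29.85 Y60.72 F2141
G01 X32.68 Y68.88
G01 X35.61 Y76.56
G01 X38.65 Y83.75
G01 X41.79 Y90.45
G01 X45.04 Y96.66
G01 X48.40 Y102.38
G01 X51.86 Y107.62
M5

Since the viewBox matches the mm dimensions, user units are millimetres directly. The only transform is the Y-flip y_m = 165.12 − y_svg.

Shape 1 is a open polyline drawn with `<path>`. Its stroke #000000 means score at S557, F2141. After flipping Y the toolpath is (12.47,55.11) → (45.78,66.36) → (52.80,109.51) → (29.72,96.33) → (24.48,141.91).

Shape 2 is a quadratic bezier drawn with `<path>`. Its stroke #000000 means score at S557, F2141. After flipping Y the toolpath is (27.13,52.07) → (29.85,60.72) → (32.68,68.88) → (35.61,76.56) → (38.65,83.75) → (41.79,90.45) → (45.04,96.66) → (48.40,102.38) → (51.86,107.62).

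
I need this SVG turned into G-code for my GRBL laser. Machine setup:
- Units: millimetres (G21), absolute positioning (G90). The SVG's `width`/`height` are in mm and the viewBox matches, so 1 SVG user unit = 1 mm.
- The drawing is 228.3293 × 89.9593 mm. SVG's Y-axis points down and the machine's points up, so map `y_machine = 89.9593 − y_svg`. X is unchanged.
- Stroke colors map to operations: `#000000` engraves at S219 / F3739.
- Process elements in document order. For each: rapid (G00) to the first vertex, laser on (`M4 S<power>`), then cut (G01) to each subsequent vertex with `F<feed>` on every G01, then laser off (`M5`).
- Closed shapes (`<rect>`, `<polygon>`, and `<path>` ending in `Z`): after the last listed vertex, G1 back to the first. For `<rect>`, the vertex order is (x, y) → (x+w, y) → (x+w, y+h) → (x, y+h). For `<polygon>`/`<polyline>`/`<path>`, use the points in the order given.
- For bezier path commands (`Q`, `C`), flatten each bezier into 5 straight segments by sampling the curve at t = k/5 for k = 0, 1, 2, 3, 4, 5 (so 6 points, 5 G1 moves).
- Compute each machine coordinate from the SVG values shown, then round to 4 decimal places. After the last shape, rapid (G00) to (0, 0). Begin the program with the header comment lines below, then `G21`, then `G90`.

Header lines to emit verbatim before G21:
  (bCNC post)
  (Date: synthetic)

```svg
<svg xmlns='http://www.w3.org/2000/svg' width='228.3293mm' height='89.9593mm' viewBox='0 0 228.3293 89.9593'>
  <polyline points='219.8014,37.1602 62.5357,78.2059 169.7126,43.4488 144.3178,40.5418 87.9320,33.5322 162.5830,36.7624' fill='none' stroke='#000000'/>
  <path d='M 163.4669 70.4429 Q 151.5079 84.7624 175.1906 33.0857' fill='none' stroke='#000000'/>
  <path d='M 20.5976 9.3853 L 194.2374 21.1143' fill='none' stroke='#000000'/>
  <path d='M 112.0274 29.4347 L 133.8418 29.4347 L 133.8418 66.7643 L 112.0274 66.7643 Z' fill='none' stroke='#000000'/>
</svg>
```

(bCNC post)
(Date: synthetic)
G21
G90
G00 X219.8014 Y52.7991
M4 S219
G01 X62.5357 Y11.7534 F3739
G01 X169.7126 Y46.5105 F3739
G01 X144.3178 Y49.4175 F3739
G01 X87.9320 Y56.4271 F3739
G01 X162.5830 Y53.1969 F3739
M5
G00 X163.4669 Y19.5164
M4 S219
G01 X160.1090 Y16.4284 F3739
G01 X159.6024 Y18.6202 F3739
G01 X161.9471 Y26.0916 F3739
G01 X167.1432 Y38.8428 F3739
G01 X175.1906 Y56.8736 F3739
M5
G00 X20.5976 Y80.5740
M4 S219
G01 X194.2374 Y68.8450 F3739
M5
G00 X112.0274 Y60.5246
M4 S219
G01 X133.8418 Y60.5246 F3739
G01 X133.8418 Y23.1950 F3739
G01 X112.0274 Y23.1950 F3739
G01 X112.0274 Y60.5246 F3739
M5
G00 X0.0000 Y0.0000

Since the viewBox matches the mm dimensions, user units are millimetres directly. The only transform is the Y-flip y_m = 89.9593 − y_svg.

Shape 1 is a open polyline drawn with `<polyline>`. Its stroke #000000 means engrave at S219, F3739. After flipping Y the toolpath is (219.8014,52.7991) → (62.5357,11.7534) → (169.7126,46.5105) → (144.3178,49.4175) → (87.9320,56.4271) → (162.5830,53.1969).

Shape 2 is a quadratic bezier drawn with `<path>`. Its stroke #000000 means engrave at S219, F3739. After flipping Y the toolpath is (163.4669,19.5164) → (160.1090,16.4284) → (159.6024,18.6202) → (161.9471,26.0916) → (167.1432,38.8428) → (175.1906,56.8736).

Shape 3 is a line segment drawn with `<path>`. Its stroke #000000 means engrave at S219, F3739. After flipping Y the toolpath is (20.5976,80.5740) → (194.2374,68.8450).

Shape 4 is a rectangle drawn with `<path>`. Its stroke #000000 means engrave at S219, F3739. After flipping Y the toolpath is (112.0274,60.5246) → (133.8418,60.5246) → (133.8418,23.1950) → (112.0274,23.1950) → (112.0274,60.5246), returning to the start.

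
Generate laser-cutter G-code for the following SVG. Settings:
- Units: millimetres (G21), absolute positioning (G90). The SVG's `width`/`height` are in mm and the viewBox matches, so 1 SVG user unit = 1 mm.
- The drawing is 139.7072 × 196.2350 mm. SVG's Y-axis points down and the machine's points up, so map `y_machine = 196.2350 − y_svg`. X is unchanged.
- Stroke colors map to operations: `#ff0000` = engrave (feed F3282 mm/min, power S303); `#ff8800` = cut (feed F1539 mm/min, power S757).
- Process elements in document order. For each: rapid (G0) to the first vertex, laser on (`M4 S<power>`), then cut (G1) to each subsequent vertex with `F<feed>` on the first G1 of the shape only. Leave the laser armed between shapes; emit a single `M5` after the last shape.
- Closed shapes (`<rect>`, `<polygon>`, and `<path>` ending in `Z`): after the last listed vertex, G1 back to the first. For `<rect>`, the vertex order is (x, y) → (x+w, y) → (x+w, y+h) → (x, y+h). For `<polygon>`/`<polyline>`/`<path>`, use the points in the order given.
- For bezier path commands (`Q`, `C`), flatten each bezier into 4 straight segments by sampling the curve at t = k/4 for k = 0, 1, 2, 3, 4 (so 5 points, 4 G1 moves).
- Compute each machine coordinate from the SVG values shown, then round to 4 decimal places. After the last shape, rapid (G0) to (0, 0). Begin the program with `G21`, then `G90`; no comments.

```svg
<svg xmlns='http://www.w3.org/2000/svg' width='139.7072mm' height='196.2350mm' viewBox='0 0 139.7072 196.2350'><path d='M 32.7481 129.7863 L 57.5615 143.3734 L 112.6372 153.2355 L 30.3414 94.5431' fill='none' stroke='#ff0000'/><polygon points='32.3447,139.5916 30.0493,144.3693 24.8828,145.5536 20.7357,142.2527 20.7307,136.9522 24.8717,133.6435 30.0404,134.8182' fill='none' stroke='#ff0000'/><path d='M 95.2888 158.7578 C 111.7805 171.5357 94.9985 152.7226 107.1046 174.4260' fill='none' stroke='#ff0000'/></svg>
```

1 u = 1 mm; y_m = 196.2350 − y.

[1] `<path>` open polyline, #ff0000→engrave S303 F3282: (32.7481,66.4487) → (57.5615,52.8616) → (112.6372,42.9995) → (30.3414,101.6919)

[2] `<polygon>` regular polygon, #ff0000→engrave S303 F3282: (32.3447,56.6434) → (30.0493,51.8657) → (24.8828,50.6814) → (20.7357,53.9823) → (20.7307,59.2828) → (24.8717,62.5915) → (30.0404,61.4168) → (32.3447,56.6434) (closed)

[3] `<path>` cubic bezier, #ff0000→engrave S303 F3282: (95.2888,37.4772) → (102.3900,32.6904) → (102.8413,32.9902) → (102.4703,31.6164) → (107.1046,21.8090)

G21
G90
G0 X32.7481 Y66.4487
M4 S303
G1 X57.5615 Y52.8616 F3282
G1 X112.6372 Y42.9995
G1 X30.3414 Y101.6919
G0 X32.3447 Y56.6434
M4 S303
G1 X30.0493 Y51.8657 F3282
G1 X24.8828 Y50.6814
G1 X20.7357 Y53.9823
G1 X20.7307 Y59.2828
G1 X24.8717 Y62.5915
G1 X30.0404 Y61.4168
G1 X32.3447 Y56.6434
G0 X95.2888 Y37.4772
M4 S303
G1 X102.3900 Y32.6904 F3282
G1 X102.8413 Y32.9902
G1 X102.4703 Y31.6164
G1 X107.1046 Y21.8090
M5
G0 X0.0000 Y0.0000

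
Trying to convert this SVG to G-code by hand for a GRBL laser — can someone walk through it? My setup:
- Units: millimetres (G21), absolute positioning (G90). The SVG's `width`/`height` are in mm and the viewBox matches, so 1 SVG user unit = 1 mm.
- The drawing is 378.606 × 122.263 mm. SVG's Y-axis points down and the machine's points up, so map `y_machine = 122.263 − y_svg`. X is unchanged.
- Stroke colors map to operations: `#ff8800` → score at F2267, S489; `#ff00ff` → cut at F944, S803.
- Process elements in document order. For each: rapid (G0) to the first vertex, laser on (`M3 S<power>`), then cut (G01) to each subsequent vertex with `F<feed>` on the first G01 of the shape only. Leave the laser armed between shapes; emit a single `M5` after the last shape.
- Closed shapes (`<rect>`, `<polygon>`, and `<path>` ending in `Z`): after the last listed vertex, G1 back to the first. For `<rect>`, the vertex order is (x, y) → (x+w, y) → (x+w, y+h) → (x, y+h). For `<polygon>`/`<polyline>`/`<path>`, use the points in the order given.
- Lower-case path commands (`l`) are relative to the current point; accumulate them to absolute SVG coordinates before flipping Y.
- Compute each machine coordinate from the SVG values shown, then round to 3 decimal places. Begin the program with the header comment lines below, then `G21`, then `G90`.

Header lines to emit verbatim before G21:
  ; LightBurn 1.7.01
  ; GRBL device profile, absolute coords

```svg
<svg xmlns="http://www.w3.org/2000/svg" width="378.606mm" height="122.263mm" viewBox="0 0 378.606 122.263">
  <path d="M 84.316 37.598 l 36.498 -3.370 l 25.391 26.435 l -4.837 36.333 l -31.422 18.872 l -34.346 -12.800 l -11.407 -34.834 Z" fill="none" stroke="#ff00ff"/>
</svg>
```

; LightBurn 1.7.01
; GRBL device profile, absolute coords
G21
G90
G0 X84.316 Y84.665
M3 S803
G01 X120.814 Y88.035 F944
G01 X146.205 Y61.600
G01 X141.368 Y25.267
G01 X109.946 Y6.395
G01 X75.600 Y19.195
G01 X64.193 Y54.029
G01 X84.316 Y84.665
M5

1 u = 1 mm; y_m = 122.263 − y.

[1] `<path>` regular polygon, #ff00ff→cut S803 F944: (84.316,84.665) → (120.814,88.035) → (146.205,61.600) → (141.368,25.267) → (109.946,6.395) → (75.600,19.195) → (64.193,54.029) → (84.316,84.665) (closed)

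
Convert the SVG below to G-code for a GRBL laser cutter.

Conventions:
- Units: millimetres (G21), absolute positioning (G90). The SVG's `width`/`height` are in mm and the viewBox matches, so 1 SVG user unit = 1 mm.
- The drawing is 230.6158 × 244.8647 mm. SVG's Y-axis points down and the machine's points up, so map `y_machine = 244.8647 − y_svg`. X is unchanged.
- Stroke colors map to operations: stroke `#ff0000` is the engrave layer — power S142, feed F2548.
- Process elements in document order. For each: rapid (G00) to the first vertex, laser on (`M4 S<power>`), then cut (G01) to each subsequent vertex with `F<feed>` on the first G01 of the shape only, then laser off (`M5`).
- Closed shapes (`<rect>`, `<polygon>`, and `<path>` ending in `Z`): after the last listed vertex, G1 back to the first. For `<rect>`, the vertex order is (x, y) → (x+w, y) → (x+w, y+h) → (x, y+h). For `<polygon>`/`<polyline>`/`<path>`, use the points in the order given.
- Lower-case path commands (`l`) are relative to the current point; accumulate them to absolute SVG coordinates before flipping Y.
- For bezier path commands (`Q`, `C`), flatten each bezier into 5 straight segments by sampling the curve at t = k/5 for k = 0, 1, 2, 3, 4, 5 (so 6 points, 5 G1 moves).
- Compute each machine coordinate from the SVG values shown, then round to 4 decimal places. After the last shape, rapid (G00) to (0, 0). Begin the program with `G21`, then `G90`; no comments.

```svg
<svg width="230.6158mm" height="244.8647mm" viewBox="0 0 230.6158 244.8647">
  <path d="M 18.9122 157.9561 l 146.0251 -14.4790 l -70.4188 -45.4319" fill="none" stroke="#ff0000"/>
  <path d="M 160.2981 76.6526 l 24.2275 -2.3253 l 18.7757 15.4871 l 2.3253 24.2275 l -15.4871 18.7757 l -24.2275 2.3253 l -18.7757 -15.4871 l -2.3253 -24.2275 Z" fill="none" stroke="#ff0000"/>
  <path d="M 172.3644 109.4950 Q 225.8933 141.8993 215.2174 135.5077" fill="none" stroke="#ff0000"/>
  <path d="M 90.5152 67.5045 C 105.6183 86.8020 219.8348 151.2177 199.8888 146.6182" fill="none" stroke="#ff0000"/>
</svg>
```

viewBox `0 0 230.6158 244.8647` with mm width/height → 1 unit = 1 mm. Flip: y_m = 244.8647 − y_svg.

**Shape 1** — `<path>` open polyline, stroke `#ff0000` → engrave (S142, F2548). Machine vertices: (18.9122,86.9086) → (164.9373,101.3876) → (94.5185,146.8195). Open path.

**Shape 2** — `<path>` regular polygon, stroke `#ff0000` → engrave (S142, F2548). Machine vertices: (160.2981,168.2121) → (184.5256,170.5374) → (203.3013,155.0503) → (205.6266,130.8228) → (190.1395,112.0471) → (165.9120,109.7218) → (147.1363,125.2089) → (144.8110,149.4364) → (160.2981,168.2121). Closed: final G1 returns to the first vertex.

**Shape 3** — `<path>` quadratic bezier, stroke `#ff0000` → engrave (S142, F2548). Control points (SVG): P0=(172.3644,109.4950), P1=(225.8933,141.8993), P2=(215.2174,135.5077); sampled at t=k/5. Machine vertices: (172.3644,135.3697) → (191.2078,123.9598) → (204.9148,115.6536) → (213.4854,110.4511) → (216.9196,108.3522) → (215.2174,109.3570). Open path.

**Shape 4** — `<path>` cubic bezier, stroke `#ff0000` → engrave (S142, F2548). Control points (SVG): P0=(90.5152,67.5045), P1=(105.6183,86.8020), P2=(219.8348,151.2177), P3=(199.8888,146.6182); sampled at t=k/5. Machine vertices: (90.5152,177.3602) → (109.6045,161.2806) → (141.2837,139.8510) → (174.3557,118.5499) → (197.6231,102.8556) → (199.8888,98.2465). Open path.

G21
G90
G00 X18.9122 Y86.9086
M4 S142
G01 X164.9373 Y101.3876 F2548
G01 X94.5185 Y146.8195
M5
G00 X160.2981 Y168.2121
M4 S142
G01 X184.5256 Y170.5374 F2548
G01 X203.3013 Y155.0503
G01 X205.6266 Y130.8228
G01 X190.1395 Y112.0471
G01 X165.9120 Y109.7218
G01 X147.1363 Y125.2089
G01 X144.8110 Y149.4364
G01 X160.2981 Y168.2121
M5
G00 X172.3644 Y135.3697
M4 S142
G01 X191.2078 Y123.9598 F2548
G01 X204.9148 Y115.6536
G01 X213.4854 Y110.4511
G01 X216.9196 Y108.3522
G01 X215.2174 Y109.3570
M5
G00 X90.5152 Y177.3602
M4 S142
G01 X109.6045 Y161.2806 F2548
G01 X141.2837 Y139.8510
G01 X174.3557 Y118.5499
G01 X197.6231 Y102.8556
G01 X199.8888 Y98.2465
M5
G00 X0.0000 Y0.0000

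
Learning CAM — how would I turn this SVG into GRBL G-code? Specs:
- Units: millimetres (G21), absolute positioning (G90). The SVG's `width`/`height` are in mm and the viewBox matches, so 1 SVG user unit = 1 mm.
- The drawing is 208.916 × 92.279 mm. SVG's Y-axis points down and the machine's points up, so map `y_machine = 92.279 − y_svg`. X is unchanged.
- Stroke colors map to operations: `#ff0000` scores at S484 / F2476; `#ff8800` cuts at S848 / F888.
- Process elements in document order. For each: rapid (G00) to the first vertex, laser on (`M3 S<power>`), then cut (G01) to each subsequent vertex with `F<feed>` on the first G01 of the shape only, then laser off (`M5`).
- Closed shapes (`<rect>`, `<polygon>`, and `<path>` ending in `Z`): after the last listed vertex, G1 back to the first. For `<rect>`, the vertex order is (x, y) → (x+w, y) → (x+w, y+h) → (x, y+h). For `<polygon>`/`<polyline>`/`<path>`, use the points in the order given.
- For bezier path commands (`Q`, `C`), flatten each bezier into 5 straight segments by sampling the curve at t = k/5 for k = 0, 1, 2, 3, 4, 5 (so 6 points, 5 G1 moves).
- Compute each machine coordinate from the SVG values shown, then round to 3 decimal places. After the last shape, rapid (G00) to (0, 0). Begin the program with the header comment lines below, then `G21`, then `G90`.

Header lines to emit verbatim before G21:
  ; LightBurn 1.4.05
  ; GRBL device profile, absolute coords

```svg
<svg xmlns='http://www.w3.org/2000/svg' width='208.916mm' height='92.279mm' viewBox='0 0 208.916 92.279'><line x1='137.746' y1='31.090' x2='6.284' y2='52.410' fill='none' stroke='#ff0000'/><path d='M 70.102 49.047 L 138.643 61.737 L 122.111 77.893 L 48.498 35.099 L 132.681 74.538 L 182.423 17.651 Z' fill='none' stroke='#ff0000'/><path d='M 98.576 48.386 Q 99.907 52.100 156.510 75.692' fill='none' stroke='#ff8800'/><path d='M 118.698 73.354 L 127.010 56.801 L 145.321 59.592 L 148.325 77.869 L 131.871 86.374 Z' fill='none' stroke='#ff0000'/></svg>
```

viewBox `0 0 208.916 92.279` with mm width/height → 1 unit = 1 mm. Flip: y_m = 92.279 − y_svg.

**Shape 1** — `<line>` line segment, stroke `#ff0000` → score (S484, F2476). Machine vertices: (137.746,61.189) → (6.284,39.869). Open path.

**Shape 2** — `<path>` closed polygon, stroke `#ff0000` → score (S484, F2476). Machine vertices: (70.102,43.232) → (138.643,30.542) → (122.111,14.386) → (48.498,57.180) → (132.681,17.741) → (182.423,74.628) → (70.102,43.232). Closed: final G1 returns to the first vertex.

**Shape 3** — `<path>` quadratic bezier, stroke `#ff8800` → cut (S848, F888). Control points (SVG): P0=(98.576,48.386), P1=(99.907,52.100), P2=(156.510,75.692); sampled at t=k/5. Machine vertices: (98.576,43.893) → (101.319,41.612) → (108.484,37.741) → (120.071,32.280) → (136.080,25.229) → (156.510,16.587). Open path.

**Shape 4** — `<path>` regular polygon, stroke `#ff0000` → score (S484, F2476). Machine vertices: (118.698,18.925) → (127.010,35.478) → (145.321,32.687) → (148.325,14.410) → (131.871,5.905) → (118.698,18.925). Closed: final G1 returns to the first vertex.

; LightBurn 1.4.05
; GRBL device profile, absolute coords
G21
G90
G00 X137.746 Y61.189
M3 S484
G01 X6.284 Y39.869 F2476
M5
G00 X70.102 Y43.232
M3 S484
G01 X138.643 Y30.542 F2476
G01 X122.111 Y14.386
G01 X48.498 Y57.180
G01 X132.681 Y17.741
G01 X182.423 Y74.628
G01 X70.102 Y43.232
M5
G00 X98.576 Y43.893
M3 S848
G01 X101.319 Y41.612 F888
G01 X108.484 Y37.741
G01 X120.071 Y32.280
G01 X136.080 Y25.229
G01 X156.510 Y16.587
M5
G00 X118.698 Y18.925
M3 S484
G01 X127.010 Y35.478 F2476
G01 X145.321 Y32.687
G01 X148.325 Y14.410
G01 X131.871 Y5.905
G01 X118.698 Y18.925
M5
G00 X0.000 Y0.000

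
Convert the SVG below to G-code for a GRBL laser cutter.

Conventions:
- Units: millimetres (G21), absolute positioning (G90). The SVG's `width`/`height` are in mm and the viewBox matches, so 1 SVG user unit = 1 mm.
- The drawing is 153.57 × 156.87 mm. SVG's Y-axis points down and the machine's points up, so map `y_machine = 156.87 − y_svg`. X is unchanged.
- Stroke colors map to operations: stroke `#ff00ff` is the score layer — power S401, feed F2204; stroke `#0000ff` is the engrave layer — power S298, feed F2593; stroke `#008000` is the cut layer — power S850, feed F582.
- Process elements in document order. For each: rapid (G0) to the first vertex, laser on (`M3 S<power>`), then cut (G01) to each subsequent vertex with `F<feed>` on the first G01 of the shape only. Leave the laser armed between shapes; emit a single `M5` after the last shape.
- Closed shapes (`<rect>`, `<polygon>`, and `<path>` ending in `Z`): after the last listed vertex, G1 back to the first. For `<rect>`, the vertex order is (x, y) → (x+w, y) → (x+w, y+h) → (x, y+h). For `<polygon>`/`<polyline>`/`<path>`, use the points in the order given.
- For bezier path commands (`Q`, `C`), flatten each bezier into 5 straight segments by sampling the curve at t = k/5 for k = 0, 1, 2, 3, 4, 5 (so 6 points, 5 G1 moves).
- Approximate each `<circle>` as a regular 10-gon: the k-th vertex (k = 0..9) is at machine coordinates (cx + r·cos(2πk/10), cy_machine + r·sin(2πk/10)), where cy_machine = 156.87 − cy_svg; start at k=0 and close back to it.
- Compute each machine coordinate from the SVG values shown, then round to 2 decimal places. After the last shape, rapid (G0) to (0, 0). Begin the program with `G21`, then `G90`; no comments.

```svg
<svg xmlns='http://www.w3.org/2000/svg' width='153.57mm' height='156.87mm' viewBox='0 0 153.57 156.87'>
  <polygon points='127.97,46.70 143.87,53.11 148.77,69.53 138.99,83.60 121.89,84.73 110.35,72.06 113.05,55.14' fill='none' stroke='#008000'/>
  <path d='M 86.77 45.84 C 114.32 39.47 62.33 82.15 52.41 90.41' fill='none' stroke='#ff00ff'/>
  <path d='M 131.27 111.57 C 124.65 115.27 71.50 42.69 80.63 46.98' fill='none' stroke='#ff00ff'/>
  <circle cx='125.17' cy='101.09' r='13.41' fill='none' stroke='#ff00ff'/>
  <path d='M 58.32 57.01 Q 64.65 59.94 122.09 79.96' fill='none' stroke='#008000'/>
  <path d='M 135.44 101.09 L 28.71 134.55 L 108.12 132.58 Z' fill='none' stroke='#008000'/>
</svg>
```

1 u = 1 mm; y_m = 156.87 − y.

[1] `<polygon>` regular polygon, #008000→cut S850 F582: (127.97,110.17) → (143.87,103.76) → (148.77,87.34) → (138.99,73.27) → (121.89,72.14) → (110.35,84.81) → (113.05,101.73) → (127.97,110.17) (closed)

[2] `<path>` cubic bezier, #ff00ff→score S401 F2204: (86.77,111.03) → (94.73,109.63) → (89.43,100.47) → (76.72,87.55) → (62.44,74.88) → (52.41,66.46)

[3] `<path>` cubic bezier, #ff00ff→score S401 F2204: (131.27,45.30) → (122.58,51.01) → (107.96,67.67) → (92.60,87.94) → (81.76,104.46) → (80.63,109.89)

[4] `<circle>` circle, #ff00ff→score S401 F2204: (138.58,55.78) → (136.02,63.66) → (129.31,68.53) → (121.03,68.53) → (114.32,63.66) → (111.76,55.78) → (114.32,47.90) → (121.03,43.03) → (129.31,43.03) → (136.02,47.90) → (138.58,55.78) (closed)

[5] `<path>` quadratic bezier, #008000→cut S850 F582: (58.32,99.86) → (62.90,98.00) → (71.56,94.78) → (84.32,90.19) → (101.16,84.23) → (122.09,76.91)

[6] `<path>` closed polygon, #008000→cut S850 F582: (135.44,55.78) → (28.71,22.32) → (108.12,24.29) → (135.44,55.78) (closed)

G21
G90
G0 X127.97 Y110.17
M3 S850
G01 X143.87 Y103.76 F582
G01 X148.77 Y87.34
G01 X138.99 Y73.27
G01 X121.89 Y72.14
G01 X110.35 Y84.81
G01 X113.05 Y101.73
G01 X127.97 Y110.17
G0 X86.77 Y111.03
M3 S401
G01 X94.73 Y109.63 F2204
G01 X89.43 Y100.47
G01 X76.72 Y87.55
G01 X62.44 Y74.88
G01 X52.41 Y66.46
G0 X131.27 Y45.30
M3 S401
G01 X122.58 Y51.01 F2204
G01 X107.96 Y67.67
G01 X92.60 Y87.94
G01 X81.76 Y104.46
G01 X80.63 Y109.89
G0 X138.58 Y55.78
M3 S401
G01 X136.02 Y63.66 F2204
G01 X129.31 Y68.53
G01 X121.03 Y68.53
G01 X114.32 Y63.66
G01 X111.76 Y55.78
G01 X114.32 Y47.90
G01 X121.03 Y43.03
G01 X129.31 Y43.03
G01 X136.02 Y47.90
G01 X138.58 Y55.78
G0 X58.32 Y99.86
M3 S850
G01 X62.90 Y98.00 F582
G01 X71.56 Y94.78
G01 X84.32 Y90.19
G01 X101.16 Y84.23
G01 X122.09 Y76.91
G0 X135.44 Y55.78
M3 S850
G01 X28.71 Y22.32 F582
G01 X108.12 Y24.29
G01 X135.44 Y55.78
M5
G0 X0.00 Y0.00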